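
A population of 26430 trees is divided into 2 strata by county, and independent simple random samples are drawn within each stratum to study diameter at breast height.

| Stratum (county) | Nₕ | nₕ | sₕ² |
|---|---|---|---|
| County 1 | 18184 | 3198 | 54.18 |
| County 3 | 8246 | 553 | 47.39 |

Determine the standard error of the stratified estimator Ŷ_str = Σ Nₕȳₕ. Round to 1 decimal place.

Var(Ŷ_str) = Σₕ Nₕ²(1 − fₕ)sₕ²/nₕ.
County 1: 18184²·(1 − 3198/18184)·54.18/3198 = 4.6167429 × 10^6.
County 3: 8246²·(1 − 553/8246)·47.39/553 = 5.4362653 × 10^6.
Sum = 1.0053008 × 10^7.
SE = √(1.0053008 × 10^7) = 3170.6.

3170.6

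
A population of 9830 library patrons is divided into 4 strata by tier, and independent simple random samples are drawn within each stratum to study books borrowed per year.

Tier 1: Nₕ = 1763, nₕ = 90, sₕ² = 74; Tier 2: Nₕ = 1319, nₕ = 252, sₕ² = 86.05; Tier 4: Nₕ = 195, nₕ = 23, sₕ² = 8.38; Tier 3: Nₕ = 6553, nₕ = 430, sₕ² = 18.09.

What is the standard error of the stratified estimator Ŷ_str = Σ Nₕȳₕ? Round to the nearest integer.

Var(Ŷ_str) = Σₕ Nₕ²(1 − fₕ)sₕ²/nₕ.
Tier 1: 1763²·(1 − 90/1763)·74/90 = 2.4251436 × 10^6.
Tier 2: 1319²·(1 − 252/1319)·86.05/252 = 480573.2.
Tier 4: 195²·(1 − 23/195)·8.38/23 = 12220.226.
Tier 3: 6553²·(1 − 430/6553)·18.09/430 = 1.6880081 × 10^6.
Sum = 4.6059451 × 10^6.
SE = √(4.6059451 × 10^6) = 2146.

2146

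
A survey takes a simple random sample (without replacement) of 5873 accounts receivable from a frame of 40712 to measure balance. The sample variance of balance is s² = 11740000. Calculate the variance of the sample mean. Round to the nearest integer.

Under SRS without replacement, Var(ȳ) = (1 − f)·s²/n with f = n/N = 5873/40712 = 0.14425722.
Var(ȳ) = (1 − 0.14425722)·11740000/5873 = 0.85574278·1998.9784 = 1710.6113.

1711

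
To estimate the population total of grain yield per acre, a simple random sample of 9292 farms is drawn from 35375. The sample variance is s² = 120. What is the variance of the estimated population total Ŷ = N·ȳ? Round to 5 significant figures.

Var(Ŷ) = N²·Var(ȳ) = N²·(1 − n/N)·s²/n.
f = 9292/35375 = 0.26267138; Var(ȳ) = 0.73732862·120/9292 = 0.0095221088.
Var(Ŷ) = 35375² · 0.0095221088 = 1.1915878 × 10^7.

1.1916 × 10^7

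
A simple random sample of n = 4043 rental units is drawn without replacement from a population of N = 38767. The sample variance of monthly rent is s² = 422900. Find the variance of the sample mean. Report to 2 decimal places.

Under SRS without replacement, Var(ȳ) = (1 − f)·s²/n with f = n/N = 4043/38767 = 0.10428973.
Var(ȳ) = (1 − 0.10428973)·422900/4043 = 0.89571027·104.60054 = 93.691782.

93.69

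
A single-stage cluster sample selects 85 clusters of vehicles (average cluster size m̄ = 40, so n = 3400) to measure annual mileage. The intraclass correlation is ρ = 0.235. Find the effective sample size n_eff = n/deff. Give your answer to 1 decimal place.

334.5

deff = 1 + (40 − 1)·0.235 = 1 + 9.165 = 10.165.
n_eff = 3400 / 10.165 = 334.5.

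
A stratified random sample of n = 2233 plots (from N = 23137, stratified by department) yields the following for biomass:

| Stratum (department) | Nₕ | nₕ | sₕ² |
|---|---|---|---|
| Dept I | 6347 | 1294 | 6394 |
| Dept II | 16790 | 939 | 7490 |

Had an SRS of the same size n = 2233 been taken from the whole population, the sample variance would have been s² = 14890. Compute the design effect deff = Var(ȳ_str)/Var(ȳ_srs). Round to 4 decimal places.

0.7074

Var(ȳ_str) = Σ Wₕ²(1−fₕ)sₕ²/nₕ with Wₕ = Nₕ/23137:
  Dept I: (6347/23137)²·(1−1294/6347)·6394/1294 = 0.29603432
  Dept II: (16790/23137)²·(1−939/16790)·7490/939 = 3.9656054
  → Var(ȳ_str) = 4.2616397.
Var(ȳ_srs) = (1 − 2233/23137)·14890/2233 = 6.0246015.
deff = 4.2616397 / 6.0246015 = 0.7074.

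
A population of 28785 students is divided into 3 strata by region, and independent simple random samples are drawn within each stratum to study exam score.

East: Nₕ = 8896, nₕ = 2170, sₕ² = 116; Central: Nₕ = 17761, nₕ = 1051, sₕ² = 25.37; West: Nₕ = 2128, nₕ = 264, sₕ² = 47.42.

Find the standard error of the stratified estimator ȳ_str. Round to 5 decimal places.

Var(ȳ_str) = Σₕ Wₕ²(1 − fₕ)sₕ²/nₕ with Wₕ = Nₕ/N, N = 28785.
East: Wₕ = 0.30904985; term = 0.30904985²·(1 − 0.24392986)·116/2170 = 0.0038602677.
Central: Wₕ = 0.61702275; term = 0.61702275²·(1 − 0.05917460)·25.37/1051 = 0.0086462771.
West: Wₕ = 0.07392739; term = 0.07392739²·(1 − 0.12406015)·47.42/264 = 8.5988958 × 10^-4.
Sum = 0.013366434.
SE = √(0.013366434) = 0.11561.

0.11561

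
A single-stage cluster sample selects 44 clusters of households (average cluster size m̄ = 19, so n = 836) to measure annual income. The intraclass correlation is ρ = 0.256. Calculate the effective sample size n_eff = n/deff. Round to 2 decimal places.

deff = 1 + (19 − 1)·0.256 = 1 + 4.608 = 5.608.
n_eff = 836 / 5.608 = 149.07.

149.07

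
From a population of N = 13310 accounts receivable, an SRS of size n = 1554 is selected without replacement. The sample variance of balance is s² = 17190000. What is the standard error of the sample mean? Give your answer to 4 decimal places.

98.8447

Under SRS without replacement, Var(ȳ) = (1 − f)·s²/n with f = n/N = 1554/13310 = 0.11675432.
Var(ȳ) = (1 − 0.11675432)·17190000/1554 = 0.88324568·11061.776 = 9770.2659.
SE(ȳ) = √(9770.2659) = 98.8447.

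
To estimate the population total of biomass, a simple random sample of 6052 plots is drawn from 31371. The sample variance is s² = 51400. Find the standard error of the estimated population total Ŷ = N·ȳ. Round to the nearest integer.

82133

Var(Ŷ) = N²·Var(ȳ) = N²·(1 − n/N)·s²/n.
f = 6052/31371 = 0.19291703; Var(ȳ) = 0.80708297·51400/6052 = 6.8546042.
Var(Ŷ) = 31371² · 6.8546042 = 6.7458877 × 10^9.
SE(Ŷ) = √(6.7458877 × 10^9) = 82133.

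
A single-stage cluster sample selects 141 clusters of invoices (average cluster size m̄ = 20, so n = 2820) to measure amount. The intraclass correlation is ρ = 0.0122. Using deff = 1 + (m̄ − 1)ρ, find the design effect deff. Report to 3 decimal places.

1.232

deff = 1 + (20 − 1)·0.0122 = 1 + 0.2318 = 1.2318.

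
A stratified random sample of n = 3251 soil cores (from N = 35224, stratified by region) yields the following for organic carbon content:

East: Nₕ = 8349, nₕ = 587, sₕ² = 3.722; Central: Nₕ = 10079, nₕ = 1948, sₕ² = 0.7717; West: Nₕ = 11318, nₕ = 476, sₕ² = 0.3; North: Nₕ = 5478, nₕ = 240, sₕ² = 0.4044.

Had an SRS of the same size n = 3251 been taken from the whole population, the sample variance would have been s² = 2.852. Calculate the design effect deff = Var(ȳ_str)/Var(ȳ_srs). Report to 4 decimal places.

Var(ȳ_str) = Σ Wₕ²(1−fₕ)sₕ²/nₕ with Wₕ = Nₕ/35224:
  East: (8349/35224)²·(1−587/8349)·3.722/587 = 3.3118375 × 10^-4
  Central: (10079/35224)²·(1−1948/10079)·0.7717/1948 = 2.6166378 × 10^-5
  West: (11318/35224)²·(1−476/11318)·0.3/476 = 6.2332716 × 10^-5
  North: (5478/35224)²·(1−240/5478)·0.4044/240 = 3.8968176 × 10^-5
  → Var(ȳ_str) = 4.5865102 × 10^-4.
Var(ȳ_srs) = (1 − 3251/35224)·2.852/3251 = 7.9630101 × 10^-4.
deff = (4.5865102 × 10^-4) / (7.9630101 × 10^-4) = 0.5760.

0.5760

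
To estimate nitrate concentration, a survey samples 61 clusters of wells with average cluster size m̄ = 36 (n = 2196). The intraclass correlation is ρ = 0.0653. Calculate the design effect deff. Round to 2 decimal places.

3.29

deff = 1 + (36 − 1)·0.0653 = 1 + 2.2855 = 3.2855.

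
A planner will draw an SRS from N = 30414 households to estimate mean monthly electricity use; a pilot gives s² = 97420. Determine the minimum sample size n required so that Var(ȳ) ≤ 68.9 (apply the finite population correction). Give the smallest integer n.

Without fpc, n₀ = s²/D = 97420/68.9 = 1413.9332.
With fpc, (1 − n/N)·s²/n ≤ D requires n ≥ n₀/(1 + n₀/N) = 1413.9332/(1 + 1413.9332/30414) = 1351.1202.
Rounding up, n = 1352.

1352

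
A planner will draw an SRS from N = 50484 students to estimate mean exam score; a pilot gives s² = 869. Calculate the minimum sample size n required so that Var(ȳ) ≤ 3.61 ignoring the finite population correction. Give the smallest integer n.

241

Without fpc, n₀ = s²/D = 869/3.61 = 240.7202.
Rounding up, n = 241.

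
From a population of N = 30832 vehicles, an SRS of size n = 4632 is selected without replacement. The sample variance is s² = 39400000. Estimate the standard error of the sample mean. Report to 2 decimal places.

85.02

Under SRS without replacement, Var(ȳ) = (1 − f)·s²/n with f = n/N = 4632/30832 = 0.15023352.
Var(ȳ) = (1 − 0.15023352)·39400000/4632 = 0.84976648·8506.0449 = 7228.1518.
SE(ȳ) = √(7228.1518) = 85.02.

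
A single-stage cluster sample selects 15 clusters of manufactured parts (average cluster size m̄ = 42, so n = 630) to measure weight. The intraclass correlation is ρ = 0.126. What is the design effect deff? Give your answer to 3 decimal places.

deff = 1 + (42 − 1)·0.126 = 1 + 5.166 = 6.166.

6.166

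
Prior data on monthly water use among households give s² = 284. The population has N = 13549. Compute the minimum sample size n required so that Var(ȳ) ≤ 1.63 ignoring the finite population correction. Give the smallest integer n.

175

Without fpc, n₀ = s²/D = 284/1.63 = 174.2331.
Rounding up, n = 175.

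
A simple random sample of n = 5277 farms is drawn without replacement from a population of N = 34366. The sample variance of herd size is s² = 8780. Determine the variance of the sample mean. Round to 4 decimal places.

Under SRS without replacement, Var(ȳ) = (1 − f)·s²/n with f = n/N = 5277/34366 = 0.15355293.
Var(ȳ) = (1 − 0.15355293)·8780/5277 = 0.84644707·1.6638241 = 1.4083391.

1.4083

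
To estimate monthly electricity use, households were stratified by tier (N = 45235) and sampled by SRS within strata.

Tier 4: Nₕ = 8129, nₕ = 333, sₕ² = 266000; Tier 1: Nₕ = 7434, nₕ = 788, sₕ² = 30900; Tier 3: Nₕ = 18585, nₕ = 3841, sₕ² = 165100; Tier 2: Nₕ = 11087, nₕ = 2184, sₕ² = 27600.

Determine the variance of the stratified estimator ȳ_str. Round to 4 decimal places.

Var(ȳ_str) = Σₕ Wₕ²(1 − fₕ)sₕ²/nₕ with Wₕ = Nₕ/N, N = 45235.
Tier 4: Wₕ = 0.17970598; term = 0.17970598²·(1 − 0.04096445)·266000/333 = 24.739856.
Tier 1: Wₕ = 0.16434177; term = 0.16434177²·(1 − 0.10599946)·30900/788 = 0.94681682.
Tier 3: Wₕ = 0.41085443; term = 0.41085443²·(1 − 0.20667205)·165100/3841 = 5.7561415.
Tier 2: Wₕ = 0.24509782; term = 0.24509782²·(1 − 0.19698746)·27600/2184 = 0.60961786.
Sum = 32.052432.

32.0524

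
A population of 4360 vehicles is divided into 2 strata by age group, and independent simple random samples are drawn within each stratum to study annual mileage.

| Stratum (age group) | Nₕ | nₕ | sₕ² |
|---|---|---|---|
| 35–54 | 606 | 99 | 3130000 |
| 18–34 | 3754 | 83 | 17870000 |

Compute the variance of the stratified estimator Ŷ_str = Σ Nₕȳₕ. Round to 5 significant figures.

Var(Ŷ_str) = Σₕ Nₕ²(1 − fₕ)sₕ²/nₕ.
35–54: 606²·(1 − 99/606)·3130000/99 = 9.7138127 × 10^9.
18–34: 3754²·(1 − 83/3754)·17870000/83 = 2.9670517 × 10^12.
Sum = 2.9767655 × 10^12.

2.9768 × 10^12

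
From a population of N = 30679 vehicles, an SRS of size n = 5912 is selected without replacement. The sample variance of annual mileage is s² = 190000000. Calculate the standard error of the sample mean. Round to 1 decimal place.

Under SRS without replacement, Var(ȳ) = (1 − f)·s²/n with f = n/N = 5912/30679 = 0.19270511.
Var(ȳ) = (1 − 0.19270511)·190000000/5912 = 0.80729489·32138.024 = 25944.863.
SE(ȳ) = √(25944.863) = 161.1.

161.1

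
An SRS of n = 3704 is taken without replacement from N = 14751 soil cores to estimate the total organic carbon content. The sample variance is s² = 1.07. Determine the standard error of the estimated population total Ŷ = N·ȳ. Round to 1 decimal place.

Var(Ŷ) = N²·Var(ȳ) = N²·(1 − n/N)·s²/n.
f = 3704/14751 = 0.25110162; Var(ȳ) = 0.74889838·1.07/3704 = 2.1633943 × 10^-4.
Var(Ŷ) = 14751² · (2.1633943 × 10^-4) = 47073.729.
SE(Ŷ) = √(47073.729) = 217.0.

217.0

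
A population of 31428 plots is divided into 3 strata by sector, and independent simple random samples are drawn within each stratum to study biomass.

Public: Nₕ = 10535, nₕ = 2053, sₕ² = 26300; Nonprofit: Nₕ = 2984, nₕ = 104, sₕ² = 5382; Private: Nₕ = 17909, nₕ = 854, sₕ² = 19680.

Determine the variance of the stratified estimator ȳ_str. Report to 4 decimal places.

8.7354

Var(ȳ_str) = Σₕ Wₕ²(1 − fₕ)sₕ²/nₕ with Wₕ = Nₕ/N, N = 31428.
Public: Wₕ = 0.33521064; term = 0.33521064²·(1 − 0.19487423)·26300/2053 = 1.1589538.
Nonprofit: Wₕ = 0.09494718; term = 0.09494718²·(1 − 0.03485255)·5382/104 = 0.45026498.
Private: Wₕ = 0.56984218; term = 0.56984218²·(1 − 0.04768552)·19680/854 = 7.1261801.
Sum = 8.7353989.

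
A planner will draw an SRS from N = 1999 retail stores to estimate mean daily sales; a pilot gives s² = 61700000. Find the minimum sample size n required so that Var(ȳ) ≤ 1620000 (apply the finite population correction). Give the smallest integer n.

38

Without fpc, n₀ = s²/D = 61700000/1620000 = 38.0864.
With fpc, (1 − n/N)·s²/n ≤ D requires n ≥ n₀/(1 + n₀/N) = 38.0864/(1 + 38.0864/1999) = 37.3743.
Rounding up, n = 38.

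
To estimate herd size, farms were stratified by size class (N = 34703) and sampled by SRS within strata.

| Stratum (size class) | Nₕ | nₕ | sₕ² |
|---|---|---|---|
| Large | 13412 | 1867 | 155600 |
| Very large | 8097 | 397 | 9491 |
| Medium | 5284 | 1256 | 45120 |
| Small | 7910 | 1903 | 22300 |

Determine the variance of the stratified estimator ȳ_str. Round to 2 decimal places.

13.05

Var(ȳ_str) = Σₕ Wₕ²(1 − fₕ)sₕ²/nₕ with Wₕ = Nₕ/N, N = 34703.
Large: Wₕ = 0.38647956; term = 0.38647956²·(1 − 0.13920370)·155600/1867 = 10.715655.
Very large: Wₕ = 0.23332277; term = 0.23332277²·(1 − 0.04903051)·9491/397 = 1.2376627.
Medium: Wₕ = 0.15226349; term = 0.15226349²·(1 − 0.23769871)·45120/1256 = 0.63488882.
Small: Wₕ = 0.22793418; term = 0.22793418²·(1 − 0.24058154)·22300/1903 = 0.46234498.
Sum = 13.050552.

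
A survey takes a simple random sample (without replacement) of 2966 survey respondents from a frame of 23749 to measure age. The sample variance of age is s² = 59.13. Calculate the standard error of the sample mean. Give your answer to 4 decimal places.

0.1321

Under SRS without replacement, Var(ȳ) = (1 − f)·s²/n with f = n/N = 2966/23749 = 0.12488947.
Var(ȳ) = (1 − 0.12488947)·59.13/2966 = 0.87511053·0.019935941 = 0.017446152.
SE(ȳ) = √(0.017446152) = 0.1321.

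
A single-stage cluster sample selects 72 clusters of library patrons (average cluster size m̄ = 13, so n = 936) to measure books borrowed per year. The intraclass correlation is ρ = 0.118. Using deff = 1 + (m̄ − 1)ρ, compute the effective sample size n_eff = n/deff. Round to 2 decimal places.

387.42

deff = 1 + (13 − 1)·0.118 = 1 + 1.416 = 2.416.
n_eff = 936 / 2.416 = 387.42.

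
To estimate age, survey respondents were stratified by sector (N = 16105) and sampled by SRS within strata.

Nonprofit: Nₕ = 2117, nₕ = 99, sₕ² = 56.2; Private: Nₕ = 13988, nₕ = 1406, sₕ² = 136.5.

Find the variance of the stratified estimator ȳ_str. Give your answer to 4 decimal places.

0.0752

Var(ȳ_str) = Σₕ Wₕ²(1 − fₕ)sₕ²/nₕ with Wₕ = Nₕ/N, N = 16105.
Nonprofit: Wₕ = 0.13144986; term = 0.13144986²·(1 − 0.04676429)·56.2/99 = 0.0093502168.
Private: Wₕ = 0.86855014; term = 0.86855014²·(1 − 0.10051473)·136.5/1406 = 0.0658766.
Sum = 0.075226817.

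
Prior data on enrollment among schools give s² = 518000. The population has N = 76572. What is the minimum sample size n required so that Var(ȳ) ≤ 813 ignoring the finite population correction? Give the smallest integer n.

Without fpc, n₀ = s²/D = 518000/813 = 637.1464.
Rounding up, n = 638.

638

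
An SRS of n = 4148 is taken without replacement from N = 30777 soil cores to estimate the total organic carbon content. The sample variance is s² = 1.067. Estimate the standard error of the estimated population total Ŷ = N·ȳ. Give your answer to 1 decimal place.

Var(Ŷ) = N²·Var(ȳ) = N²·(1 − n/N)·s²/n.
f = 4148/30777 = 0.13477597; Var(ȳ) = 0.86522403·1.067/4148 = 2.2256366 × 10^-4.
Var(Ŷ) = 30777² · (2.2256366 × 10^-4) = 210817.58.
SE(Ŷ) = √(210817.58) = 459.1.

459.1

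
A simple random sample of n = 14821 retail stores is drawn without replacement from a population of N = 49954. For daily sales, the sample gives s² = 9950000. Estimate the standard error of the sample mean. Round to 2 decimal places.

21.73

Under SRS without replacement, Var(ȳ) = (1 − f)·s²/n with f = n/N = 14821/49954 = 0.29669296.
Var(ȳ) = (1 − 0.29669296)·9950000/14821 = 0.70330704·671.34471 = 472.16146.
SE(ȳ) = √(472.16146) = 21.73.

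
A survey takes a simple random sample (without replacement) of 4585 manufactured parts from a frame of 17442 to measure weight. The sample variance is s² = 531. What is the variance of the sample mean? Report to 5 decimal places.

0.08537

Under SRS without replacement, Var(ȳ) = (1 − f)·s²/n with f = n/N = 4585/17442 = 0.26287123.
Var(ȳ) = (1 − 0.26287123)·531/4585 = 0.73712877·0.11581243 = 0.085368675.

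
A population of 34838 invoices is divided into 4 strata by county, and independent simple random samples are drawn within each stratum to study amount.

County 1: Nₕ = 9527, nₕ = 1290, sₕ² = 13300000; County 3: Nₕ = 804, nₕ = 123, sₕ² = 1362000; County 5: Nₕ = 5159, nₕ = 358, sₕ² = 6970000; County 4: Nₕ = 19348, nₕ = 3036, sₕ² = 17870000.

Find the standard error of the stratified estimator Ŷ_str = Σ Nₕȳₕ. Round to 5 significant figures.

Var(Ŷ_str) = Σₕ Nₕ²(1 − fₕ)sₕ²/nₕ.
County 1: 9527²·(1 − 1290/9527)·13300000/1290 = 8.0907198 × 10^11.
County 3: 804²·(1 − 123/804)·1362000/123 = 6.0628267 × 10^9.
County 5: 5159²·(1 − 358/5159)·6970000/358 = 4.8222196 × 10^11.
County 4: 19348²·(1 − 3036/19348)·17870000/3036 = 1.8576593 × 10^12.
Sum = 3.1550161 × 10^12.
SE = √(3.1550161 × 10^12) = 1.7762 × 10^6.

1.7762 × 10^6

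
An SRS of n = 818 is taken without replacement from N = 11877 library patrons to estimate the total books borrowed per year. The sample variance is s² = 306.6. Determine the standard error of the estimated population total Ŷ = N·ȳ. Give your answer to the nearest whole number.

7017

Var(Ŷ) = N²·Var(ȳ) = N²·(1 − n/N)·s²/n.
f = 818/11877 = 0.06887261; Var(ȳ) = 0.93112739·306.6/818 = 0.34900203.
Var(Ŷ) = 11877² · 0.34900203 = 4.9231318 × 10^7.
SE(Ŷ) = √(4.9231318 × 10^7) = 7017.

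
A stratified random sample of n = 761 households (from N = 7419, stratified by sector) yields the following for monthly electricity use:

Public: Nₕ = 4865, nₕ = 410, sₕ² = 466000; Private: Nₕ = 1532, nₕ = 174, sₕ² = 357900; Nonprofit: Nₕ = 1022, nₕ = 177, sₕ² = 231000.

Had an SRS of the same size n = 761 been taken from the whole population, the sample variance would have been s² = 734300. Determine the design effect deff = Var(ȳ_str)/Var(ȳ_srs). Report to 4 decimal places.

0.6303

Var(ȳ_str) = Σ Wₕ²(1−fₕ)sₕ²/nₕ with Wₕ = Nₕ/7419:
  Public: (4865/7419)²·(1−410/4865)·466000/410 = 447.55032
  Private: (1532/7419)²·(1−174/1532)·357900/174 = 77.746392
  Nonprofit: (1022/7419)²·(1−177/1022)·231000/177 = 20.476493
  → Var(ȳ_str) = 545.77321.
Var(ȳ_srs) = (1 − 761/7419)·734300/761 = 865.93898.
deff = 545.77321 / 865.93898 = 0.6303.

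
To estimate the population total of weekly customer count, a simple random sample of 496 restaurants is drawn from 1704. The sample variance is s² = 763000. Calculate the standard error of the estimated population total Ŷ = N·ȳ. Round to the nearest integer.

Var(Ŷ) = N²·Var(ȳ) = N²·(1 − n/N)·s²/n.
f = 496/1704 = 0.29107981; Var(ȳ) = 0.70892019·763000/496 = 1090.5365.
Var(Ŷ) = 1704² · 1090.5365 = 3.1664992 × 10^9.
SE(Ŷ) = √(3.1664992 × 10^9) = 56272.

56272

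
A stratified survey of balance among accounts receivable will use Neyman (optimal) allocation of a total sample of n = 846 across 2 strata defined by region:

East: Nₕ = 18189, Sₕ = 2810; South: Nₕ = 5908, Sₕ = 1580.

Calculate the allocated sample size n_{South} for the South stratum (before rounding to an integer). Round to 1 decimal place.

130.6

Neyman allocation: nₕ = n·NₕSₕ / Σⱼ NⱼSⱼ.
Σ NⱼSⱼ = 18189·2810 + 5908·1580 = 6.044573 × 10^7.
n_{South} = 846·5908·1580 / (6.044573 × 10^7) = 130.6.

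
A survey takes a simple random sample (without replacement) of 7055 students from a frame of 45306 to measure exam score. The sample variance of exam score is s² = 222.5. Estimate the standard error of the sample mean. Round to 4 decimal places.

0.1632

Under SRS without replacement, Var(ȳ) = (1 − f)·s²/n with f = n/N = 7055/45306 = 0.15571889.
Var(ȳ) = (1 − 0.15571889)·222.5/7055 = 0.84428111·0.031537916 = 0.026626867.
SE(ȳ) = √(0.026626867) = 0.1632.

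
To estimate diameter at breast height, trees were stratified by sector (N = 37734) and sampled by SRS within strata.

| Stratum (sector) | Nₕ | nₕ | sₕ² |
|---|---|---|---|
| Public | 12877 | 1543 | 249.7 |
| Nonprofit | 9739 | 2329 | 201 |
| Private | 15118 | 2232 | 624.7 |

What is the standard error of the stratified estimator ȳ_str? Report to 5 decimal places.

Var(ȳ_str) = Σₕ Wₕ²(1 − fₕ)sₕ²/nₕ with Wₕ = Nₕ/N, N = 37734.
Public: Wₕ = 0.34125722; term = 0.34125722²·(1 − 0.11982605)·249.7/1543 = 0.016587649.
Nonprofit: Wₕ = 0.25809615; term = 0.25809615²·(1 − 0.23914160)·201/2329 = 0.0043741478.
Private: Wₕ = 0.40064663; term = 0.40064663²·(1 − 0.14763858)·624.7/2232 = 0.038293415.
Sum = 0.059255212.
SE = √(0.059255212) = 0.24342.

0.24342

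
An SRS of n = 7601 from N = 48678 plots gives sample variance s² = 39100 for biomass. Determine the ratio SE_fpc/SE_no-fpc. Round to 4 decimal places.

f = n/N = 7601/48678 = 0.15614857.
SE_no-fpc = √(s²/n) = 2.268052; SE_fpc = √((1−f)s²/n) = 2.083464.
Ratio = √(1−f) = 0.91861386.

0.9186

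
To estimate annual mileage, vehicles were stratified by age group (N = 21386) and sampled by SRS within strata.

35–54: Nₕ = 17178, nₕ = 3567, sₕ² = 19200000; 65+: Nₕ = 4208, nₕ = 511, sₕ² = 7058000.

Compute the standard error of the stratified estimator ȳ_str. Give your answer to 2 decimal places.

56.76

Var(ȳ_str) = Σₕ Wₕ²(1 − fₕ)sₕ²/nₕ with Wₕ = Nₕ/N, N = 21386.
35–54: Wₕ = 0.80323576; term = 0.80323576²·(1 − 0.20764932)·19200000/3567 = 2751.7034.
65+: Wₕ = 0.19676424; term = 0.19676424²·(1 − 0.12143536)·7058000/511 = 469.81493.
Sum = 3221.5183.
SE = √(3221.5183) = 56.76.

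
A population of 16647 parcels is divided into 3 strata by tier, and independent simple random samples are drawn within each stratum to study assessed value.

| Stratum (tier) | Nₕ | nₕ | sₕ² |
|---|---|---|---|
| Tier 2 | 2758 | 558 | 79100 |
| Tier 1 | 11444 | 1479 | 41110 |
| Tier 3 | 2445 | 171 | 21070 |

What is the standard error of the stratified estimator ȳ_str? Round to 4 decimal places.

4.1248

Var(ȳ_str) = Σₕ Wₕ²(1 − fₕ)sₕ²/nₕ with Wₕ = Nₕ/N, N = 16647.
Tier 2: Wₕ = 0.16567550; term = 0.16567550²·(1 − 0.20232052)·79100/558 = 3.1037538.
Tier 1: Wₕ = 0.68745119; term = 0.68745119²·(1 − 0.12923803)·41110/1479 = 11.438327.
Tier 3: Wₕ = 0.14687331; term = 0.14687331²·(1 − 0.06993865)·21070/171 = 2.4720986.
Sum = 17.014179.
SE = √(17.014179) = 4.1248.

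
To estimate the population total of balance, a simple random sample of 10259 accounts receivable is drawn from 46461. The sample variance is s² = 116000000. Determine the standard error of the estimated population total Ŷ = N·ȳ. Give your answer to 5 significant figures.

Var(Ŷ) = N²·Var(ȳ) = N²·(1 − n/N)·s²/n.
f = 10259/46461 = 0.22080885; Var(ȳ) = 0.77919115·116000000/10259 = 8810.4273.
Var(Ŷ) = 46461² · 8810.4273 = 1.9018404 × 10^13.
SE(Ŷ) = √(1.9018404 × 10^13) = 4.3610 × 10^6.

4.3610 × 10^6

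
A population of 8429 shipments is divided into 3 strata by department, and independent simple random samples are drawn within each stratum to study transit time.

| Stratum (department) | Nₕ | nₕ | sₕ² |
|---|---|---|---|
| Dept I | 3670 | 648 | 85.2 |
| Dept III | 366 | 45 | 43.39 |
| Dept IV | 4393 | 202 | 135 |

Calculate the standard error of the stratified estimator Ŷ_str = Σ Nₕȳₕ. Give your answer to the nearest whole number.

3725

Var(Ŷ_str) = Σₕ Nₕ²(1 − fₕ)sₕ²/nₕ.
Dept I: 3670²·(1 − 648/3670)·85.2/648 = 1.4582269 × 10^6.
Dept III: 366²·(1 − 45/366)·43.39/45 = 113282.61.
Dept IV: 4393²·(1 − 202/4393)·135/202 = 1.2304423 × 10^7.
Sum = 1.3875933 × 10^7.
SE = √(1.3875933 × 10^7) = 3725.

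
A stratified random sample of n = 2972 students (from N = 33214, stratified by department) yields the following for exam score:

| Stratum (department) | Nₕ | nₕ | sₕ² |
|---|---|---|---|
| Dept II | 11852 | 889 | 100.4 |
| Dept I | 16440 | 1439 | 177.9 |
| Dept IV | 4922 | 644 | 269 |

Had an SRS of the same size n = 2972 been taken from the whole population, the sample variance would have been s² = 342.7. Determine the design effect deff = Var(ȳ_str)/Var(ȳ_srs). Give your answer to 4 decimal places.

0.4659

Var(ȳ_str) = Σ Wₕ²(1−fₕ)sₕ²/nₕ with Wₕ = Nₕ/33214:
  Dept II: (11852/33214)²·(1−889/11852)·100.4/889 = 0.013301807
  Dept I: (16440/33214)²·(1−1439/16440)·177.9/1439 = 0.027637249
  Dept IV: (4922/33214)²·(1−644/4922)·269/644 = 0.0079727187
  → Var(ȳ_str) = 0.048911775.
Var(ȳ_srs) = (1 − 2972/33214)·342.7/2972 = 0.10499162.
deff = 0.048911775 / 0.10499162 = 0.4659.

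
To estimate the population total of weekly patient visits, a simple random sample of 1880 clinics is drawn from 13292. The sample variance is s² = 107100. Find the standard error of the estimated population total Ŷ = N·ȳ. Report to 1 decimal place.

92959.1

Var(Ŷ) = N²·Var(ȳ) = N²·(1 − n/N)·s²/n.
f = 1880/13292 = 0.14143846; Var(ȳ) = 0.85856154·107100/1880 = 48.910607.
Var(Ŷ) = 13292² · 48.910607 = 8.6413922 × 10^9.
SE(Ŷ) = √(8.6413922 × 10^9) = 92959.1.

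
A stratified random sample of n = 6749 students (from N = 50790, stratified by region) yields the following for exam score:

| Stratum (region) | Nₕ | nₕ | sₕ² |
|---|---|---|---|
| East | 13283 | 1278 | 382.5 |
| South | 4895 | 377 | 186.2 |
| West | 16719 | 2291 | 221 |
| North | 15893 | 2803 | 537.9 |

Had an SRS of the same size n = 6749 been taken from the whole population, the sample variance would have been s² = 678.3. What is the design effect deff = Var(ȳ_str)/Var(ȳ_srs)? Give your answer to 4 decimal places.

Var(ȳ_str) = Σ Wₕ²(1−fₕ)sₕ²/nₕ with Wₕ = Nₕ/50790:
  East: (13283/50790)²·(1−1278/13283)·382.5/1278 = 0.018501311
  South: (4895/50790)²·(1−377/4895)·186.2/377 = 0.0042342922
  West: (16719/50790)²·(1−2291/16719)·221/2291 = 0.009020429
  North: (15893/50790)²·(1−2803/15893)·537.9/2803 = 0.015476315
  → Var(ȳ_str) = 0.047232347.
Var(ȳ_srs) = (1 − 6749/50790)·678.3/6749 = 0.087148787.
deff = 0.047232347 / 0.087148787 = 0.5420.

0.5420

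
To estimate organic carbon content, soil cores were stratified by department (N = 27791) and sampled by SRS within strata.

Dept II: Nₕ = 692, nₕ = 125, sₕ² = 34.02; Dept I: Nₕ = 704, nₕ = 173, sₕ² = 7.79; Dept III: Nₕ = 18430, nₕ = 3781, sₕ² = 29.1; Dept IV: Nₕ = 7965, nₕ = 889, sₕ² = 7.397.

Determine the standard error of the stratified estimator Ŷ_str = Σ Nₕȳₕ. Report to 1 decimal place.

Var(Ŷ_str) = Σₕ Nₕ²(1 − fₕ)sₕ²/nₕ.
Dept II: 692²·(1 − 125/692)·34.02/125 = 106785.79.
Dept I: 704²·(1 − 173/704)·7.79/173 = 16832.884.
Dept III: 18430²·(1 − 3781/18430)·29.1/3781 = 2.077876 × 10^6.
Dept IV: 7965²·(1 − 889/7965)·7.397/889 = 468951.
Sum = 2.6704457 × 10^6.
SE = √(2.6704457 × 10^6) = 1634.1.

1634.1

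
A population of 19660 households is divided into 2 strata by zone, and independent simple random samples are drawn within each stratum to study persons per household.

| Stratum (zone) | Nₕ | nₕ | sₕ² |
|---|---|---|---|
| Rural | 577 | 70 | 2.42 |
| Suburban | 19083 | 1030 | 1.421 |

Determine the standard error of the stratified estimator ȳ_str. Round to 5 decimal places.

Var(ȳ_str) = Σₕ Wₕ²(1 − fₕ)sₕ²/nₕ with Wₕ = Nₕ/N, N = 19660.
Rural: Wₕ = 0.02934893; term = 0.02934893²·(1 − 0.12131716)·2.42/70 = 2.6165803 × 10^-5.
Suburban: Wₕ = 0.97065107; term = 0.97065107²·(1 − 0.05397474)·1.421/1030 = 0.0012296623.
Sum = 0.0012558281.
SE = √(0.0012558281) = 0.03544.

0.03544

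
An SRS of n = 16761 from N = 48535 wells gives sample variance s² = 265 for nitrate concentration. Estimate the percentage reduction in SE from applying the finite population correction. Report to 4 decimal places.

19.0888

f = n/N = 16761/48535 = 0.34533842.
SE_no-fpc = √(s²/n) = 0.12573986; SE_fpc = √((1−f)s²/n) = 0.10173758.
Ratio = √(1−f) = 0.80911160. Reduction = 100·(1 − 0.80911160) = 19.0888%.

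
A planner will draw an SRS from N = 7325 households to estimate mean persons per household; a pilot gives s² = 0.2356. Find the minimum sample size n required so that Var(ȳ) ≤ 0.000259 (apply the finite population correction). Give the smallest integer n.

810

Without fpc, n₀ = s²/D = 0.2356/0.000259 = 909.6525.
With fpc, (1 − n/N)·s²/n ≤ D requires n ≥ n₀/(1 + n₀/N) = 909.6525/(1 + 909.6525/7325) = 809.1665.
Rounding up, n = 810.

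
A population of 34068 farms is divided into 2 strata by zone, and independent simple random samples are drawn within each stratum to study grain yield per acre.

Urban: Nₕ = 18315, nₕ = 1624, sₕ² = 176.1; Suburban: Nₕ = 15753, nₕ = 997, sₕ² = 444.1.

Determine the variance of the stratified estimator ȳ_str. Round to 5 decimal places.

Var(ȳ_str) = Σₕ Wₕ²(1 − fₕ)sₕ²/nₕ with Wₕ = Nₕ/N, N = 34068.
Urban: Wₕ = 0.53760127; term = 0.53760127²·(1 − 0.08867049)·176.1/1624 = 0.028560732.
Suburban: Wₕ = 0.46239873; term = 0.46239873²·(1 − 0.06328953)·444.1/997 = 0.089212202.
Sum = 0.11777293.

0.11777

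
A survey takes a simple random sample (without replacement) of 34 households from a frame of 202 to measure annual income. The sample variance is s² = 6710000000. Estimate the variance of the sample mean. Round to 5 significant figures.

Under SRS without replacement, Var(ȳ) = (1 − f)·s²/n with f = n/N = 34/202 = 0.16831683.
Var(ȳ) = (1 − 0.16831683)·6710000000/34 = 0.83168317·1.9735294 × 10^8 = 1.6413512 × 10^8.

1.6414 × 10^8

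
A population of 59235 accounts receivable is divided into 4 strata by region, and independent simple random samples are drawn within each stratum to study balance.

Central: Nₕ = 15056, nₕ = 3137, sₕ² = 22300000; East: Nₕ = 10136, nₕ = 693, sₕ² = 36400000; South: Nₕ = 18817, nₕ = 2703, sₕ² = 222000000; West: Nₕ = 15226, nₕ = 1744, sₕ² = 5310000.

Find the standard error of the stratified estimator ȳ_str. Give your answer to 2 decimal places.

Var(ȳ_str) = Σₕ Wₕ²(1 − fₕ)sₕ²/nₕ with Wₕ = Nₕ/N, N = 59235.
Central: Wₕ = 0.25417405; term = 0.25417405²·(1 − 0.20835547)·22300000/3137 = 363.56577.
East: Wₕ = 0.17111505; term = 0.17111505²·(1 − 0.06837017)·36400000/693 = 1432.8079.
South: Wₕ = 0.31766692; term = 0.31766692²·(1 − 0.14364670)·222000000/2703 = 7097.4753.
West: Wₕ = 0.25704398; term = 0.25704398²·(1 − 0.11454092)·5310000/1744 = 178.12768.
Sum = 9071.9767.
SE = √(9071.9767) = 95.25.

95.25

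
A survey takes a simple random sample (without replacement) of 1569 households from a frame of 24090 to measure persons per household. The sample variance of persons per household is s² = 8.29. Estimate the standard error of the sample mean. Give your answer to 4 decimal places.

0.0703

Under SRS without replacement, Var(ȳ) = (1 − f)·s²/n with f = n/N = 1569/24090 = 0.06513076.
Var(ȳ) = (1 − 0.06513076)·8.29/1569 = 0.93486924·0.0052836201 = 0.0049394939.
SE(ȳ) = √(0.0049394939) = 0.0703.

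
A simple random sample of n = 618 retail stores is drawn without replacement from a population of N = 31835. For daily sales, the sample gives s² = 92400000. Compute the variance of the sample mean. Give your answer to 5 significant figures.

Under SRS without replacement, Var(ȳ) = (1 − f)·s²/n with f = n/N = 618/31835 = 0.01941260.
Var(ȳ) = (1 − 0.01941260)·92400000/618 = 0.98058740·149514.56 = 146612.1.

146610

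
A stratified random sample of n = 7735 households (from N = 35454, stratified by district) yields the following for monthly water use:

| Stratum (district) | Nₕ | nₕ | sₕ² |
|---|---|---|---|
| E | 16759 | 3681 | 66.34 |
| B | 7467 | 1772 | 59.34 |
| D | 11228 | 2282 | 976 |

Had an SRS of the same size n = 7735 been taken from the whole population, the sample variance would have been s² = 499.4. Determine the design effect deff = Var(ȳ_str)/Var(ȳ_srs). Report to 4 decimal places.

0.7618

Var(ȳ_str) = Σ Wₕ²(1−fₕ)sₕ²/nₕ with Wₕ = Nₕ/35454:
  E: (16759/35454)²·(1−3681/16759)·66.34/3681 = 0.0031424516
  B: (7467/35454)²·(1−1772/7467)·59.34/1772 = 0.0011329043
  D: (11228/35454)²·(1−2282/11228)·976/2282 = 0.034177083
  → Var(ȳ_str) = 0.038452439.
Var(ȳ_srs) = (1 − 7735/35454)·499.4/7735 = 0.050477814.
deff = 0.038452439 / 0.050477814 = 0.7618.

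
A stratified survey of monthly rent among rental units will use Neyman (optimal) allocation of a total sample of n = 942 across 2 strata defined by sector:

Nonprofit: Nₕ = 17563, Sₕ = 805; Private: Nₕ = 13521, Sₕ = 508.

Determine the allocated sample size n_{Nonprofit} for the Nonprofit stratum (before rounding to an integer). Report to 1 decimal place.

634.0

Neyman allocation: nₕ = n·NₕSₕ / Σⱼ NⱼSⱼ.
Σ NⱼSⱼ = 17563·805 + 13521·508 = 2.1006883 × 10^7.
n_{Nonprofit} = 942·17563·805 / (2.1006883 × 10^7) = 634.0.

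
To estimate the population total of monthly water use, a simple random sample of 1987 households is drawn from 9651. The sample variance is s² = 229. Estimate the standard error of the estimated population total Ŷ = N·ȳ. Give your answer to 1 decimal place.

Var(Ŷ) = N²·Var(ȳ) = N²·(1 − n/N)·s²/n.
f = 1987/9651 = 0.20588540; Var(ȳ) = 0.79411460·229/1987 = 0.091521008.
Var(Ŷ) = 9651² · 0.091521008 = 8.5244315 × 10^6.
SE(Ŷ) = √(8.5244315 × 10^6) = 2919.7.

2919.7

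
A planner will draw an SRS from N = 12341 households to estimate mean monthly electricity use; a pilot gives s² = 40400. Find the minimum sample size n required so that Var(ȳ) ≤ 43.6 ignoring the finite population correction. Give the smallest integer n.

Without fpc, n₀ = s²/D = 40400/43.6 = 926.6055.
Rounding up, n = 927.

927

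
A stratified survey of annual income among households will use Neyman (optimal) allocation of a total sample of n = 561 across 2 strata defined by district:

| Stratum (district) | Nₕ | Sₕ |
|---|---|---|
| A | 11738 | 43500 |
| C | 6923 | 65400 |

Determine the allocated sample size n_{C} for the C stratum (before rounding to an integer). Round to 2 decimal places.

263.66

Neyman allocation: nₕ = n·NₕSₕ / Σⱼ NⱼSⱼ.
Σ NⱼSⱼ = 11738·43500 + 6923·65400 = 9.633672 × 10^8.
n_{C} = 561·6923·65400 / (9.633672 × 10^8) = 263.66.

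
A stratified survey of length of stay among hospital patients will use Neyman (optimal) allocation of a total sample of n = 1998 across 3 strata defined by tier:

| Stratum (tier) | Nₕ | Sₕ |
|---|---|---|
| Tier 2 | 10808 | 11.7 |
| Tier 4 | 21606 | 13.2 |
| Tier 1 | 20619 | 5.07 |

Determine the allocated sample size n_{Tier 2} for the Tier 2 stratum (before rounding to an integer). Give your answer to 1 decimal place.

Neyman allocation: nₕ = n·NₕSₕ / Σⱼ NⱼSⱼ.
Σ NⱼSⱼ = 10808·11.7 + 21606·13.2 + 20619·5.07 = 516191.13.
n_{Tier 2} = 1998·10808·11.7 / 516191.13 = 489.5.

489.5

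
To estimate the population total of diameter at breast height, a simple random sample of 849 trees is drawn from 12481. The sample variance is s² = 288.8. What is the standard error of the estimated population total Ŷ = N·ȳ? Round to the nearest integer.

7027

Var(Ŷ) = N²·Var(ȳ) = N²·(1 − n/N)·s²/n.
f = 849/12481 = 0.06802340; Var(ȳ) = 0.93197660·288.8/849 = 0.31702573.
Var(Ŷ) = 12481² · 0.31702573 = 4.9384798 × 10^7.
SE(Ŷ) = √(4.9384798 × 10^7) = 7027.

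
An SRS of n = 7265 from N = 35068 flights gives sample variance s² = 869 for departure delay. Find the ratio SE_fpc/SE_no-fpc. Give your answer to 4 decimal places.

0.8904

f = n/N = 7265/35068 = 0.20716893.
SE_no-fpc = √(s²/n) = 0.34585342; SE_fpc = √((1−f)s²/n) = 0.30795156.
Ratio = √(1−f) = 0.89041062.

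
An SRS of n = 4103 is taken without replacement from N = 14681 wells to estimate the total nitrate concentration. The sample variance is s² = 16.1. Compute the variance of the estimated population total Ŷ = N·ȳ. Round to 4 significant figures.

Var(Ŷ) = N²·Var(ȳ) = N²·(1 − n/N)·s²/n.
f = 4103/14681 = 0.27947687; Var(ȳ) = 0.72052313·16.1/4103 = 0.0028273025.
Var(Ŷ) = 14681² · 0.0028273025 = 609373.49.

609400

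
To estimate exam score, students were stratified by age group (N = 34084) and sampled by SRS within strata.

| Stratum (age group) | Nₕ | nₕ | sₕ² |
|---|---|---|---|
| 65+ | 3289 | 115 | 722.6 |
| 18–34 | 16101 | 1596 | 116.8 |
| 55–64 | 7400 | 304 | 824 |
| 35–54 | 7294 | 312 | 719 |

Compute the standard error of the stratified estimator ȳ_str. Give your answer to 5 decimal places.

Var(ȳ_str) = Σₕ Wₕ²(1 − fₕ)sₕ²/nₕ with Wₕ = Nₕ/N, N = 34084.
65+: Wₕ = 0.09649689; term = 0.09649689²·(1 − 0.03496503)·722.6/115 = 0.056463761.
18–34: Wₕ = 0.47239174; term = 0.47239174²·(1 − 0.09912428)·116.8/1596 = 0.014712261.
55–64: Wₕ = 0.21711067; term = 0.21711067²·(1 − 0.04108108)·824/304 = 0.12251742.
35–54: Wₕ = 0.21400070; term = 0.21400070²·(1 − 0.04277488)·719/312 = 0.10102266.
Sum = 0.2947161.
SE = √(0.2947161) = 0.54288.

0.54288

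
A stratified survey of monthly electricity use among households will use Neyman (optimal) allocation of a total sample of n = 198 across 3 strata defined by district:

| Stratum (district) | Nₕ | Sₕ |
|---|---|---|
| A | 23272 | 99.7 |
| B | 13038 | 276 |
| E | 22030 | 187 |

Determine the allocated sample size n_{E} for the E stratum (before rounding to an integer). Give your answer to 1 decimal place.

Neyman allocation: nₕ = n·NₕSₕ / Σⱼ NⱼSⱼ.
Σ NⱼSⱼ = 23272·99.7 + 13038·276 + 22030·187 = 1.0038316 × 10^7.
n_{E} = 198·22030·187 / (1.0038316 × 10^7) = 81.3.

81.3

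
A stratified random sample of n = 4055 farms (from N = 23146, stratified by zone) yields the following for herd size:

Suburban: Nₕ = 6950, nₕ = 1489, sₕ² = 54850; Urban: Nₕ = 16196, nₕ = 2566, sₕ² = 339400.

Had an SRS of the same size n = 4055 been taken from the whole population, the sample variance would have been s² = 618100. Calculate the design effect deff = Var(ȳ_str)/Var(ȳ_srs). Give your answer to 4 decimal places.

0.4543

Var(ȳ_str) = Σ Wₕ²(1−fₕ)sₕ²/nₕ with Wₕ = Nₕ/23146:
  Suburban: (6950/23146)²·(1−1489/6950)·54850/1489 = 2.6096786
  Urban: (16196/23146)²·(1−2566/16196)·339400/2566 = 54.501306
  → Var(ȳ_str) = 57.110985.
Var(ȳ_srs) = (1 − 4055/23146)·618100/4055 = 125.7247.
deff = 57.110985 / 125.7247 = 0.4543.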